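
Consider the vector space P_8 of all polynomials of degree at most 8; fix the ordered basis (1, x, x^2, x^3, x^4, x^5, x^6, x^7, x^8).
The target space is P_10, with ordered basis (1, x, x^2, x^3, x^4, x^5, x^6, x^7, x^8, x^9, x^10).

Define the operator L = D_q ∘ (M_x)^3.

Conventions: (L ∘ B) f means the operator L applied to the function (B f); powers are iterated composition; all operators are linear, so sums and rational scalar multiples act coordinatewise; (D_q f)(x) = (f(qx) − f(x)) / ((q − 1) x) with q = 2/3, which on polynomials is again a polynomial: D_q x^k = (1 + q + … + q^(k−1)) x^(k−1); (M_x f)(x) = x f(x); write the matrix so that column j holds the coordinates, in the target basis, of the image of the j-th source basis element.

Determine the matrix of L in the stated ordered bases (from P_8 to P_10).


image of 1: (19/9)x^2
image of x: (65/27)x^3
image of x^2: (211/81)x^4
image of x^3: (665/243)x^5
image of x^4: (2059/729)x^6
image of x^5: (6305/2187)x^7
image of x^6: (19171/6561)x^8
image of x^7: (58025/19683)x^9
image of x^8: (175099/59049)x^10
each image's coordinates form column j of the matrix

the matrix is [[0, 0, 0, 0, 0, 0, 0, 0, 0]; [0, 0, 0, 0, 0, 0, 0, 0, 0]; [19/9, 0, 0, 0, 0, 0, 0, 0, 0]; [0, 65/27, 0, 0, 0, 0, 0, 0, 0]; [0, 0, 211/81, 0, 0, 0, 0, 0, 0]; [0, 0, 0, 665/243, 0, 0, 0, 0, 0]; [0, 0, 0, 0, 2059/729, 0, 0, 0, 0]; [0, 0, 0, 0, 0, 6305/2187, 0, 0, 0]; [0, 0, 0, 0, 0, 0, 19171/6561, 0, 0]; [0, 0, 0, 0, 0, 0, 0, 58025/19683, 0]; [0, 0, 0, 0, 0, 0, 0, 0, 175099/59049]] (rows listed top to bottom)


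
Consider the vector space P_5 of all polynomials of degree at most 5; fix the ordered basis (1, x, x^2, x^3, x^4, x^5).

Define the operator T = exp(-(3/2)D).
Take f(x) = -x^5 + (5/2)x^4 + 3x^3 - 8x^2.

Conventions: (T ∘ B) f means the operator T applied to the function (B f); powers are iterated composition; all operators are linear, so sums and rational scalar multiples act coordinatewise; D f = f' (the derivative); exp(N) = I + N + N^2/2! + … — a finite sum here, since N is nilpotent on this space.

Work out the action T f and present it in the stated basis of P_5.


order-1 term: (15/2)x^4 - 15x^3 - (27/2)x^2 + 24x
order-2 term: -(45/2)x^3 + (135/4)x^2 + (81/4)x - 18
order-3 term: (135/4)x^2 - (135/4)x - 81/8
order-4 term: -(405/16)x + 405/32
order-5 term: 243/32
the series for exp(-(3/2)D) f terminates at order 5
exp(-(3/2)D) f = -x^5 + 10x^4 - (69/2)x^3 + 46x^2 - (237/16)x - 63/8

the image equals g(x) = -x^5 + 10x^4 - (69/2)x^3 + 46x^2 - (237/16)x - 63/8


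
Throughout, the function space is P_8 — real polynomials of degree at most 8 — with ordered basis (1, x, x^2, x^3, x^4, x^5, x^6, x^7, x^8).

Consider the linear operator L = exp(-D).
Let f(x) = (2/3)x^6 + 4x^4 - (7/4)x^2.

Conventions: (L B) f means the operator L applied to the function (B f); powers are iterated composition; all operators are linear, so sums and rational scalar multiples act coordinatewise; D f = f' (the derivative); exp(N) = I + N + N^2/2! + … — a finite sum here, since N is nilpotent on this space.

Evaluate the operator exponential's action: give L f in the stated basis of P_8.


the image equals g(x) = (2/3)x^6 - 4x^5 + 14x^4 - (88/3)x^3 + (129/4)x^2 - (33/2)x + 35/12

order-1 term: -4x^5 - 16x^3 + (7/2)x
order-2 term: 10x^4 + 24x^2 - 7/4
order-3 term: -(40/3)x^3 - 16x
order-4 term: 10x^2 + 4
order-5 term: -4x
order-6 term: 2/3
the series for exp(-D) f terminates at order 6
exp(-D) f = (2/3)x^6 - 4x^5 + 14x^4 - (88/3)x^3 + (129/4)x^2 - (33/2)x + 35/12


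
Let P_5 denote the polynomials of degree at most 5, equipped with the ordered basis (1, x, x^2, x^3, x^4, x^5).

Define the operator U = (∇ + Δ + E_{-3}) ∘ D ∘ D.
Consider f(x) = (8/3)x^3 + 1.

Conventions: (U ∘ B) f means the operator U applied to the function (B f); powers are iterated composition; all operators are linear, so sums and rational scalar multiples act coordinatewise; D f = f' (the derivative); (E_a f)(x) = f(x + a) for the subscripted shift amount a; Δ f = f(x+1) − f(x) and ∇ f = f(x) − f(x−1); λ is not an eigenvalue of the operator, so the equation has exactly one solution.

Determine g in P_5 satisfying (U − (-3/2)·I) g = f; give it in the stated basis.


the result is g(x) = (16/9)x^3 - (64/9)x + 70/9

write g with unknown coordinates in the stated basis and equate coefficients in (U − (-3/2)·I) g = f
solving from the highest basis element down gives g = (16/9)x^3 - (64/9)x + 70/9
check: U g = (32/3)x - 32/3
so U g − (-3/2)·g = (8/3)x^3 + 1 = f ✓


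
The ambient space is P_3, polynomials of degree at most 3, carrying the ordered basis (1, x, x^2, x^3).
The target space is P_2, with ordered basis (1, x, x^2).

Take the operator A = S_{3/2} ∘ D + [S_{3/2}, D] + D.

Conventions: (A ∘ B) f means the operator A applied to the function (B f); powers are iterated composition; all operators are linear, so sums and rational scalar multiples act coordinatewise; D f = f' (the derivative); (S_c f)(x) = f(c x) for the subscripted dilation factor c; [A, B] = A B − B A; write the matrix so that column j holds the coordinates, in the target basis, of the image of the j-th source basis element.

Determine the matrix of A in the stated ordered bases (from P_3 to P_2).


image of 1: 0
image of x: 3/2
image of x^2: (7/2)x
image of x^3: (51/8)x^2
each image's coordinates form column j of the matrix

the matrix is [[0, 3/2, 0, 0]; [0, 0, 7/2, 0]; [0, 0, 0, 51/8]] (rows listed top to bottom)


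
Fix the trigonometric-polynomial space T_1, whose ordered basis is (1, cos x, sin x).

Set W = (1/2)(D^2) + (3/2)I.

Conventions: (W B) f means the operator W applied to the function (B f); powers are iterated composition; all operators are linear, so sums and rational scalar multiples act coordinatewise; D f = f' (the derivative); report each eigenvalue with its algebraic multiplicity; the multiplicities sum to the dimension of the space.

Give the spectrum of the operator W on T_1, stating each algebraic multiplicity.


λ = 1 (multiplicity 2), λ = 3/2 (multiplicity 1)

image of 1: 3/2
image of cos x: cos x
image of sin x: sin x
the matrix is diagonal; its diagonal is (3/2, 1, 1)
for a triangular matrix the eigenvalues are the diagonal entries, with algebraic multiplicity their repetition count


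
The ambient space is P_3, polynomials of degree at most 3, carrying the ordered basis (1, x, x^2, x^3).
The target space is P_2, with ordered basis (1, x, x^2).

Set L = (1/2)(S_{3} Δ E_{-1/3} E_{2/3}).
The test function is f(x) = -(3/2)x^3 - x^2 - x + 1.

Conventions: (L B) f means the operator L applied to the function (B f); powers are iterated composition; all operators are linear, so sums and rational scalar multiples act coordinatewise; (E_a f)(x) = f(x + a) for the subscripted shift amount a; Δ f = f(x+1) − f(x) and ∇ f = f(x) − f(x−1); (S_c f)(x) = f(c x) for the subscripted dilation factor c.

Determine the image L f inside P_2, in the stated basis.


the result is g(x) = -(81/4)x^2 - (57/4)x - 37/12

E_{2/3} f = -(3/2)x^3 - 4x^2 - (13/3)x - 5/9
E_{-1/3} E_{2/3} f = -(3/2)x^3 - (5/2)x^2 - (13/6)x + 1/2
Δ (E_{-1/3} E_{2/3}) f = -(9/2)x^2 - (19/2)x - 37/6
S_{3} (Δ E_{-1/3} E_{2/3}) f = -(81/2)x^2 - (57/2)x - 37/6
((1/2)(S_{3} Δ E_{-1/3} E_{2/3})) f = -(81/4)x^2 - (57/4)x - 37/12


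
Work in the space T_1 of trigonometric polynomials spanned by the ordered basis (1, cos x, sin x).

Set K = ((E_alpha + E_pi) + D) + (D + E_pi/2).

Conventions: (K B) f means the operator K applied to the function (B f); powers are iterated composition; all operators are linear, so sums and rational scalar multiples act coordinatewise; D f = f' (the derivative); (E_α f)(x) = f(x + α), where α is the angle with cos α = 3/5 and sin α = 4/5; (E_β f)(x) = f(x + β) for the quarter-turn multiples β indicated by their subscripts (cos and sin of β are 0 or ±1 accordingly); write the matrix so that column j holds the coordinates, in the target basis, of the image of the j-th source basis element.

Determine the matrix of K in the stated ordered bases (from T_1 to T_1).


image of 1: 3
image of cos x: -(2/5)cos x - (19/5)sin x
image of sin x: (19/5)cos x - (2/5)sin x
each image's coordinates form column j of the matrix

the matrix is [[3, 0, 0]; [0, -2/5, 19/5]; [0, -19/5, -2/5]] (rows listed top to bottom)


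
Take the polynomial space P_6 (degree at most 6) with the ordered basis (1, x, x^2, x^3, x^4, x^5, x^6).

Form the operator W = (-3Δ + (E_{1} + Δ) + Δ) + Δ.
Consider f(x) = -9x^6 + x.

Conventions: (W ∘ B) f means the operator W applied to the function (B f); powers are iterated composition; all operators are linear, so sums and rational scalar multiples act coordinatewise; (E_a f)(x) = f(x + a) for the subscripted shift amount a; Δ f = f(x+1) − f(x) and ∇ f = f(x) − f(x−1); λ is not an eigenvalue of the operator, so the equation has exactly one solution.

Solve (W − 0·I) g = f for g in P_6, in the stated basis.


write g with unknown coordinates in the stated basis and equate coefficients in (W − 0·I) g = f
solving from the highest basis element down gives g = -9x^6 + 54x^5 - 135x^4 + 180x^3 - 135x^2 + 55x - 10
check: W g = -9x^6 + x
so W g − 0·g = -9x^6 + x = f ✓

the result is g(x) = -9x^6 + 54x^5 - 135x^4 + 180x^3 - 135x^2 + 55x - 10


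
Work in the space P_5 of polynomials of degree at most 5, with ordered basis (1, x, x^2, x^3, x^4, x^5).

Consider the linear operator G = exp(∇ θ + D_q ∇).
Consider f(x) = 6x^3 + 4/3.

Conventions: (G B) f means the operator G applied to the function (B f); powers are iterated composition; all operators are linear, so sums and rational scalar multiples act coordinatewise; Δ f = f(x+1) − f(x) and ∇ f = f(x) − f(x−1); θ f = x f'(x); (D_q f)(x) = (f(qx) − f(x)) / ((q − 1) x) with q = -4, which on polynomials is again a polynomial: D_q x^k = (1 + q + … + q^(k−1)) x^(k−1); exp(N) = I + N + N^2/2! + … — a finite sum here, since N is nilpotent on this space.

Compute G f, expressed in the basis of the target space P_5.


the image equals g(x) = 6x^3 + 54x^2 - 50/3

order-1 term: 54x^2 - 108x
order-2 term: 108x - 54
order-3 term: 36
the series for exp(∇ θ + D_q ∇) f terminates at order 3
exp(∇ θ + D_q ∇) f = 6x^3 + 54x^2 - 50/3


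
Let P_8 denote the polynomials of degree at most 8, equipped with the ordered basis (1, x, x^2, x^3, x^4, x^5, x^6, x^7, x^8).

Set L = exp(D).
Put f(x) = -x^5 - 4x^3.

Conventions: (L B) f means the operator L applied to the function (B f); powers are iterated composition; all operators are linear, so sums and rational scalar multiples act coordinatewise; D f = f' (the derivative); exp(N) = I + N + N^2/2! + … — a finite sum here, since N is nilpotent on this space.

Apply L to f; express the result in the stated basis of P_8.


order-1 term: -5x^4 - 12x^2
order-2 term: -10x^3 - 12x
order-3 term: -10x^2 - 4
order-4 term: -5x
order-5 term: -1
the series for exp(D) f terminates at order 5
exp(D) f = -x^5 - 5x^4 - 14x^3 - 22x^2 - 17x - 5

the result is g(x) = -x^5 - 5x^4 - 14x^3 - 22x^2 - 17x - 5


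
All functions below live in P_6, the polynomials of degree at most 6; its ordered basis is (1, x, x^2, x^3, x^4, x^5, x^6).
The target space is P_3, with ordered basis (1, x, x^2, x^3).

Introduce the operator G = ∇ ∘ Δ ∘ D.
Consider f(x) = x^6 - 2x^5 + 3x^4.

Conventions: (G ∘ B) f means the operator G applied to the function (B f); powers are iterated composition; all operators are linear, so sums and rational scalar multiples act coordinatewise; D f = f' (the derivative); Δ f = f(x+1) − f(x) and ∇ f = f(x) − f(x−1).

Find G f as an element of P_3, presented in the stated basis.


D f = 6x^5 - 10x^4 + 12x^3
Δ D f = 30x^4 + 20x^3 + 36x^2 + 26x + 8
∇ Δ D f = 120x^3 - 120x^2 + 132x - 20

the image equals g(x) = 120x^3 - 120x^2 + 132x - 20


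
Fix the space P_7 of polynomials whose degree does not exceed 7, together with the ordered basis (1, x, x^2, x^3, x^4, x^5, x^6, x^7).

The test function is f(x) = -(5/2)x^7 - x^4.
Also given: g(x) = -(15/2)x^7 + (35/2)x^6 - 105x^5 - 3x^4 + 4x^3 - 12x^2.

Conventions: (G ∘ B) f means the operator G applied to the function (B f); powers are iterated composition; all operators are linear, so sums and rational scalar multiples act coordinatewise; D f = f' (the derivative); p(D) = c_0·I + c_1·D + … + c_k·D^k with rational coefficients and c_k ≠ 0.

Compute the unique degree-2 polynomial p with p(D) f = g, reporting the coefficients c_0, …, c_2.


D^0 f = -(5/2)x^7 - x^4
D^1 f = -(35/2)x^6 - 4x^3
D^2 f = -105x^5 - 12x^2
matching coefficients of g against c_0 f + c_1 Df + … from the top degree down determines the c_i
solution: c_0 = 3, c_1 = -1, c_2 = 1

p(D) = 3·I − D + D^2, i.e. c_0 = 3, c_1 = -1, c_2 = 1


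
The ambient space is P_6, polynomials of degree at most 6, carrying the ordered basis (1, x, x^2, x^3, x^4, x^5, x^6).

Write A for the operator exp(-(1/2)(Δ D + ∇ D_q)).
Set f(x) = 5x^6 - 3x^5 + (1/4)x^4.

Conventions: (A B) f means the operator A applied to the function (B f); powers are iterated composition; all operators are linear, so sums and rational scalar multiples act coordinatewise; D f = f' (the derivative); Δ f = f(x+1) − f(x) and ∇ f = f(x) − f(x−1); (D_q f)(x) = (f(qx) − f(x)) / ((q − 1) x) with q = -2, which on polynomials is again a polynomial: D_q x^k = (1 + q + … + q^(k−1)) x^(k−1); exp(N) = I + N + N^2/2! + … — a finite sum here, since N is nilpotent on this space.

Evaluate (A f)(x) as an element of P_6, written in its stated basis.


the result is g(x) = 5x^6 - 3x^5 + (751/4)x^4 - 579x^3 + 462x^2 + (453/2)x - 905/32

order-1 term: (375/2)x^4 - 579x^3 + (2571/8)x^2 - (1959/8)x + 229/8
order-2 term: (1125/8)x^2 + (3771/8)x - 1071/32
order-3 term: -375/16
the series for exp(-(1/2)(Δ D + ∇ D_q)) f terminates at order 3
exp(-(1/2)(Δ D + ∇ D_q)) f = 5x^6 - 3x^5 + (751/4)x^4 - 579x^3 + 462x^2 + (453/2)x - 905/32


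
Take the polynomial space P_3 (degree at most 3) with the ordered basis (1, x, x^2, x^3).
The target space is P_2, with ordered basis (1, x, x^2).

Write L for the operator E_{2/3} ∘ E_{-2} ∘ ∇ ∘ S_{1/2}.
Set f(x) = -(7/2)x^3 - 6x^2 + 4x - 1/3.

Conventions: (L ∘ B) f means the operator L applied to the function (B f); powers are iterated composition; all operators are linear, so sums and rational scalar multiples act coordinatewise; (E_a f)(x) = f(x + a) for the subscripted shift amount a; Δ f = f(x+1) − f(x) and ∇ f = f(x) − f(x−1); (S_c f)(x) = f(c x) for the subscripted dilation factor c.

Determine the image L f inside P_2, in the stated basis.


the result is g(x) = -(21/16)x^2 + (29/16)x + 143/48

S_{1/2} f = -(7/16)x^3 - (3/2)x^2 + 2x - 1/3
∇ S_{1/2} f = -(21/16)x^2 - (27/16)x + 49/16
E_{-2} ∇ S_{1/2} f = -(21/16)x^2 + (57/16)x + 19/16
E_{2/3} (E_{-2} ∘ ∇ ∘ S_{1/2}) f = -(21/16)x^2 + (29/16)x + 143/48


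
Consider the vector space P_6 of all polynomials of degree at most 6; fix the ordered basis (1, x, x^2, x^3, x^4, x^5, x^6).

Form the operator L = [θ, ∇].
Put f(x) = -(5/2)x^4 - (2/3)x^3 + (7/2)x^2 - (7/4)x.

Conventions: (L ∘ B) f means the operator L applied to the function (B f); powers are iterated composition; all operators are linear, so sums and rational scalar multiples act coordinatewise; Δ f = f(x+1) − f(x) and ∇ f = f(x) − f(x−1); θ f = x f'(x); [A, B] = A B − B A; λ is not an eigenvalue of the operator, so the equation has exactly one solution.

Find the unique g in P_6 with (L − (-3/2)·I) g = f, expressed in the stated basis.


g(x) = -(5/3)x^4 - (44/9)x^3 + (53/9)x^2 + (697/54)x - 371/81

write g with unknown coordinates in the stated basis and equate coefficients in (L − (-3/2)·I) g = f
solving from the highest basis element down gives g = -(5/3)x^4 - (44/9)x^3 + (53/9)x^2 + (697/54)x - 371/81
check: L g = (20/3)x^3 - (16/3)x^2 - (190/9)x + 371/54
so L g − (-3/2)·g = -(5/2)x^4 - (2/3)x^3 + (7/2)x^2 - (7/4)x = f ✓


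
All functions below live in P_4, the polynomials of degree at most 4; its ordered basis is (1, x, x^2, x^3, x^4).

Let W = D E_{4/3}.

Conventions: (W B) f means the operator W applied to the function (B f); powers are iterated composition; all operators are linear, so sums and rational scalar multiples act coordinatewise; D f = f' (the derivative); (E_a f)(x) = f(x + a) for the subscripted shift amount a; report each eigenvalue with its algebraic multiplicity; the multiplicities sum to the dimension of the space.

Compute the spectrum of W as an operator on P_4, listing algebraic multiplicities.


image of 1: 0
image of x: 1
image of x^2: 2x + 8/3
image of x^3: 3x^2 + 8x + 16/3
image of x^4: 4x^3 + 16x^2 + (64/3)x + 256/27
the matrix is upper triangular; its diagonal is (0, 0, 0, 0, 0)
for a triangular matrix the eigenvalues are the diagonal entries, with algebraic multiplicity their repetition count

λ = 0 (multiplicity 5)


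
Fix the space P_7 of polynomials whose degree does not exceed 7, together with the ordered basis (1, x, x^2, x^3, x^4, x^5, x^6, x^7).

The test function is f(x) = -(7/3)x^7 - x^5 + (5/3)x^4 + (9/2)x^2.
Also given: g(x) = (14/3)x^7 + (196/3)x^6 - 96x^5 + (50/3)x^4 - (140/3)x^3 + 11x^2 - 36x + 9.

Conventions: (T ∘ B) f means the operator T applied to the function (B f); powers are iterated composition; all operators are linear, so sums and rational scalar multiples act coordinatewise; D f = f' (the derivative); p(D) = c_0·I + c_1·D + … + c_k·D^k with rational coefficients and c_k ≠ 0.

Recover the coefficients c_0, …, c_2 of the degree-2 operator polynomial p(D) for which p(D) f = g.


D^0 f = -(7/3)x^7 - x^5 + (5/3)x^4 + (9/2)x^2
D^1 f = -(49/3)x^6 - 5x^4 + (20/3)x^3 + 9x
D^2 f = -98x^5 - 20x^3 + 20x^2 + 9
matching coefficients of g against c_0 f + c_1 Df + … from the top degree down determines the c_i
solution: c_0 = -2, c_1 = -4, c_2 = 1

p(D) = -2·I − 4·D + D^2, i.e. c_0 = -2, c_1 = -4, c_2 = 1


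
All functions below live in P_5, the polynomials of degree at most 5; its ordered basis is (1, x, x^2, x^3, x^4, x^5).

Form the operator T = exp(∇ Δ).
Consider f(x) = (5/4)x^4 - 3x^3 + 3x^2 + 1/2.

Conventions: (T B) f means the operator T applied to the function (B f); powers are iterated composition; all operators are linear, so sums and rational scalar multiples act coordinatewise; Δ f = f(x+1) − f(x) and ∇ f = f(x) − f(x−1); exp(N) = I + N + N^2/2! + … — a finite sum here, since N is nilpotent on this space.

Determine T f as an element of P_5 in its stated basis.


the result is g(x) = (5/4)x^4 - 3x^3 + 18x^2 - 18x + 24

order-1 term: 15x^2 - 18x + 17/2
order-2 term: 15
the series for exp(∇ Δ) f terminates at order 2
exp(∇ Δ) f = (5/4)x^4 - 3x^3 + 18x^2 - 18x + 24


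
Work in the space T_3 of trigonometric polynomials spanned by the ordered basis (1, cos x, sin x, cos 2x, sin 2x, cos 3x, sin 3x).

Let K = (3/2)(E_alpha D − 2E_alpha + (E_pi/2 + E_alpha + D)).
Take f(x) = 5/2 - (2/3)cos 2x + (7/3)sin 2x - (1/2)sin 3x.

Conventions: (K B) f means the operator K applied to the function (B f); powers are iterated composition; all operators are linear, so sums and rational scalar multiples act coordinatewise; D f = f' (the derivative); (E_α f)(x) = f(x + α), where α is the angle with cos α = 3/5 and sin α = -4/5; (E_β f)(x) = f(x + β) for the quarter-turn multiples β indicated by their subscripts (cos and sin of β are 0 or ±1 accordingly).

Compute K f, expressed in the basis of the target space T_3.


g(x) = (36/5)cos 2x + (33/5)sin 2x + (171/500)cos 3x - (747/500)sin 3x

D f = (14/3)cos 2x + (4/3)sin 2x - (3/2)cos 3x
E_alpha D f = -(194/75)cos 2x + (308/75)sin 2x + (351/250)cos 3x - (66/125)sin 3x
E_alpha f = 5/2 - (154/75)cos 2x - (97/75)sin 2x + (22/125)cos 3x + (117/250)sin 3x
(-2E_alpha) f = -5 + (308/75)cos 2x + (194/75)sin 2x - (44/125)cos 3x - (117/125)sin 3x
E_pi/2 f = 5/2 + (2/3)cos 2x - (7/3)sin 2x + (1/2)cos 3x
E_alpha f = 5/2 - (154/75)cos 2x - (97/75)sin 2x + (22/125)cos 3x + (117/250)sin 3x
D f = (14/3)cos 2x + (4/3)sin 2x - (3/2)cos 3x
(E_pi/2 + E_alpha + D) f = 5 + (82/25)cos 2x - (172/75)sin 2x - (103/125)cos 3x + (117/250)sin 3x
(E_alpha D − 2E_alpha + (E_pi/2 + E_alpha + D)) f = (24/5)cos 2x + (22/5)sin 2x + (57/250)cos 3x - (249/250)sin 3x
((3/2)(E_alpha D − 2E_alpha + (E_pi/2 + E_alpha + D))) f = (36/5)cos 2x + (33/5)sin 2x + (171/500)cos 3x - (747/500)sin 3x


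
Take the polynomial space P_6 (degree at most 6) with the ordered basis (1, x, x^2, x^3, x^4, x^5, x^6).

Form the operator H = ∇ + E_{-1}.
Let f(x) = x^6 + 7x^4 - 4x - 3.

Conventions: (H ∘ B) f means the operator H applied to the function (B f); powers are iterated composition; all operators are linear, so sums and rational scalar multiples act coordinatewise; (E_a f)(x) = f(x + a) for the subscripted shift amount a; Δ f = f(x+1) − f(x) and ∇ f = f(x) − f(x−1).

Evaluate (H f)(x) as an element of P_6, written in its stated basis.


the result is g(x) = x^6 + 7x^4 - 4x - 3

∇ f = 6x^5 - 15x^4 + 48x^3 - 57x^2 + 34x - 12
E_{-1} f = x^6 - 6x^5 + 22x^4 - 48x^3 + 57x^2 - 38x + 9
(∇ + E_{-1}) f = x^6 + 7x^4 - 4x - 3


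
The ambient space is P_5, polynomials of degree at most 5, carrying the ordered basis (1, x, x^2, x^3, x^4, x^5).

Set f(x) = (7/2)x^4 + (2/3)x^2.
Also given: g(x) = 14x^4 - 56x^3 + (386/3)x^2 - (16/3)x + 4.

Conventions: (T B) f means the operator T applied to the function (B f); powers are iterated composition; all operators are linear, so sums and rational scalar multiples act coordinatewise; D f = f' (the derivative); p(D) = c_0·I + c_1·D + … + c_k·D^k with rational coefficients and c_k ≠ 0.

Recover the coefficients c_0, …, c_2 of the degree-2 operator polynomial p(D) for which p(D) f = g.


c_0 = 4, c_1 = -4, c_2 = 3

D^0 f = (7/2)x^4 + (2/3)x^2
D^1 f = 14x^3 + (4/3)x
D^2 f = 42x^2 + 4/3
matching coefficients of g against c_0 f + c_1 Df + … from the top degree down determines the c_i
solution: c_0 = 4, c_1 = -4, c_2 = 3


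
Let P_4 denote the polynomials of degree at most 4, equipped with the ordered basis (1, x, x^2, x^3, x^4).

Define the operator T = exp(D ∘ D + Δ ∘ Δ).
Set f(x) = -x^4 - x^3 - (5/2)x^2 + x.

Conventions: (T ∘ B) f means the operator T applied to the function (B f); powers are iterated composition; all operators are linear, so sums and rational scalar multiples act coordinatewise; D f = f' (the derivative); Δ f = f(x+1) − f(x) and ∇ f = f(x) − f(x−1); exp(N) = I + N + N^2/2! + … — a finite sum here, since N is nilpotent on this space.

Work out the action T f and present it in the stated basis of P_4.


order-1 term: -24x^2 - 36x - 30
order-2 term: -48
the series for exp(D ∘ D + Δ ∘ Δ) f terminates at order 2
exp(D ∘ D + Δ ∘ Δ) f = -x^4 - x^3 - (53/2)x^2 - 35x - 78

g(x) = -x^4 - x^3 - (53/2)x^2 - 35x - 78


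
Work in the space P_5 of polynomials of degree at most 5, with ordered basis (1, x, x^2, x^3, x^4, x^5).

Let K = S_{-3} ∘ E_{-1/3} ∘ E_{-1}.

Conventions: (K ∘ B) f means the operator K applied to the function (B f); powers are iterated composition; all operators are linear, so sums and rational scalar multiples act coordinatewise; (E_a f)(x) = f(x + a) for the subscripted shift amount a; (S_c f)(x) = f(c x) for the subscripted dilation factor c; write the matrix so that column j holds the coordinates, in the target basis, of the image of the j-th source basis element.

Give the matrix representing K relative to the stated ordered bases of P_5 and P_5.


image of 1: 1
image of x: -3x - 4/3
image of x^2: 9x^2 + 8x + 16/9
image of x^3: -27x^3 - 36x^2 - 16x - 64/27
image of x^4: 81x^4 + 144x^3 + 96x^2 + (256/9)x + 256/81
image of x^5: -243x^5 - 540x^4 - 480x^3 - (640/3)x^2 - (1280/27)x - 1024/243
each image's coordinates form column j of the matrix

the matrix is [[1, -4/3, 16/9, -64/27, 256/81, -1024/243]; [0, -3, 8, -16, 256/9, -1280/27]; [0, 0, 9, -36, 96, -640/3]; [0, 0, 0, -27, 144, -480]; [0, 0, 0, 0, 81, -540]; [0, 0, 0, 0, 0, -243]] (rows listed top to bottom)


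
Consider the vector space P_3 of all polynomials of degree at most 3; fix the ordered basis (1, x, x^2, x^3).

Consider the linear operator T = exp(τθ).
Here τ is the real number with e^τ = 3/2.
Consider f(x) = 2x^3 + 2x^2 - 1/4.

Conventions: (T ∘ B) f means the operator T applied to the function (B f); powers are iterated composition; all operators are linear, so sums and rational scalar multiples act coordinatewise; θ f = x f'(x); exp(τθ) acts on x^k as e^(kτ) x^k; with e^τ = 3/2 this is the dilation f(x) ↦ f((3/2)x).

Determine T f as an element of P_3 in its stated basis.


the result is g(x) = (27/4)x^3 + (9/2)x^2 - 1/4

exp(τθ) x^k = e^(kτ) x^k; with e^τ = 3/2 this sends x^k to (3/2)^k x^k
x^2 ↦ 9/4 x^2
x^3 ↦ 27/8 x^3
applying this coordinatewise to f: exp(τθ) f = (27/4)x^3 + (9/2)x^2 - 1/4


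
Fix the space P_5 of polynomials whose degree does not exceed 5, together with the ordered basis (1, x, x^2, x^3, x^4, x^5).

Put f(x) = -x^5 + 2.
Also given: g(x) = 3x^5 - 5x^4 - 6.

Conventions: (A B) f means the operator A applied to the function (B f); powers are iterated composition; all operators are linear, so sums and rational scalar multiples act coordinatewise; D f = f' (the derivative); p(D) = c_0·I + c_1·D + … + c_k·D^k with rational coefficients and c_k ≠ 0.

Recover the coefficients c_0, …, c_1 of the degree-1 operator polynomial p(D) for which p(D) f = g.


p(D) = -3·I + D, i.e. c_0 = -3, c_1 = 1

D^0 f = -x^5 + 2
D^1 f = -5x^4
matching coefficients of g against c_0 f + c_1 Df + … from the top degree down determines the c_i
solution: c_0 = -3, c_1 = 1


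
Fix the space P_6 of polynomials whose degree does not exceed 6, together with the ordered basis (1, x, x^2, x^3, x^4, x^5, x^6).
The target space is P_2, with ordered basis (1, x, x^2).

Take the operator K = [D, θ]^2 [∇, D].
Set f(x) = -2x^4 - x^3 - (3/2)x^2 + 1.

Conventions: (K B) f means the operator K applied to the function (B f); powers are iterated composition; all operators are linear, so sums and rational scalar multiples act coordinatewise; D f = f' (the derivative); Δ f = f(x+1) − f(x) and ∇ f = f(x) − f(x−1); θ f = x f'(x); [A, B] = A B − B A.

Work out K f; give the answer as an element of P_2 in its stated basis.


D f = -8x^3 - 3x^2 - 3x
∇ D f = -24x^2 + 18x - 8
∇ f = -8x^3 + 9x^2 - 8x + 5/2
D ∇ f = -24x^2 + 18x - 8
[∇, D] f = 0
θ [∇, D] f = 0
D θ [∇, D] f = 0
D [∇, D] f = 0
θ D [∇, D] f = 0
[D, θ] [∇, D] f = 0
θ [D, θ] [∇, D] f = 0
D θ [D, θ] [∇, D] f = 0
D [D, θ] [∇, D] f = 0
θ D [D, θ] [∇, D] f = 0
[D, θ] [D, θ] [∇, D] f = 0

the result is g(x) = 0


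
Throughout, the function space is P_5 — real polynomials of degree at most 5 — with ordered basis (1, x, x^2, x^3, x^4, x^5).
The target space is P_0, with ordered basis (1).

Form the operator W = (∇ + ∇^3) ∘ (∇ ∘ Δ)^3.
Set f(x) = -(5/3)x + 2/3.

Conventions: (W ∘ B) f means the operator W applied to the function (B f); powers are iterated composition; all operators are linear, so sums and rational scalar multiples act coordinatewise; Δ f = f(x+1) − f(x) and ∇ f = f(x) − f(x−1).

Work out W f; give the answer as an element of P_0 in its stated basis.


Δ f = -5/3
∇ Δ f = 0
Δ (∇ ∘ Δ) f = 0
∇ Δ (∇ ∘ Δ) f = 0
Δ (∇ ∘ Δ) (∇ ∘ Δ) f = 0
∇ Δ (∇ ∘ Δ) (∇ ∘ Δ) f = 0
∇ (∇ ∘ Δ)^3 f = 0
∇ (∇ ∘ Δ)^3 f = 0
∇ ∇ (∇ ∘ Δ)^3 f = 0
∇ ∇ ∇ (∇ ∘ Δ)^3 f = 0
(∇ + ∇^3) (∇ ∘ Δ)^3 f = 0

the result is g(x) = 0


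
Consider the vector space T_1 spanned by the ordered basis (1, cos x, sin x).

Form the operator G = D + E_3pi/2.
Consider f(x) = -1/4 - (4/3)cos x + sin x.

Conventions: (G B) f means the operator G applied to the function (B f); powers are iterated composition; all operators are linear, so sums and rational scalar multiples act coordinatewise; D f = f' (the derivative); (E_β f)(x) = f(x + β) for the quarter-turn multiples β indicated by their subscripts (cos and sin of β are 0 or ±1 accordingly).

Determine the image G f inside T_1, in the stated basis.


the result is g(x) = -1/4

D f = cos x + (4/3)sin x
E_3pi/2 f = -1/4 - cos x - (4/3)sin x
(D + E_3pi/2) f = -1/4


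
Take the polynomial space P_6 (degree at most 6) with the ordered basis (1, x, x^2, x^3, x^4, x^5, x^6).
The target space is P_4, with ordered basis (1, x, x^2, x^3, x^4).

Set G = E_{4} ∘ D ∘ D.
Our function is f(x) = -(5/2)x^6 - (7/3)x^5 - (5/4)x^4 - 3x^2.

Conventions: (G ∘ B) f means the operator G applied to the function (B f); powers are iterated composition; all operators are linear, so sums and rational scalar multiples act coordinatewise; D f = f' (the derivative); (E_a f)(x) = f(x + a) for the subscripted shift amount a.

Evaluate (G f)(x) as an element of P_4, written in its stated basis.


g(x) = -75x^4 - (3740/3)x^3 - 7775x^2 - 21560x - 67298/3

D f = -15x^5 - (35/3)x^4 - 5x^3 - 6x
D D f = -75x^4 - (140/3)x^3 - 15x^2 - 6
E_{4} D D f = -75x^4 - (3740/3)x^3 - 7775x^2 - 21560x - 67298/3


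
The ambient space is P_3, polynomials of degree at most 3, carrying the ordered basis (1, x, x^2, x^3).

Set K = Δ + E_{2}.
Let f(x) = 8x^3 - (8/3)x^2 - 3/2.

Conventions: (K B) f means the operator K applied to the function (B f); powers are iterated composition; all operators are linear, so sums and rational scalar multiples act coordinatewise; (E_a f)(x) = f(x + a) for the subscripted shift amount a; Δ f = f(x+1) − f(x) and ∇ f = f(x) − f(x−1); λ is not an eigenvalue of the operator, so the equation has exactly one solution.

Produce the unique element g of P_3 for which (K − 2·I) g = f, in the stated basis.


the result is g(x) = -8x^3 - (208/3)x^2 - 536x - 12151/6

write g with unknown coordinates in the stated basis and equate coefficients in (K − 2·I) g = f
solving from the highest basis element down gives g = -8x^3 - (208/3)x^2 - 536x - 12151/6
check: K g = -8x^3 - (424/3)x^2 - 1072x - 24311/6
so K g − 2·g = 8x^3 - (8/3)x^2 - 3/2 = f ✓


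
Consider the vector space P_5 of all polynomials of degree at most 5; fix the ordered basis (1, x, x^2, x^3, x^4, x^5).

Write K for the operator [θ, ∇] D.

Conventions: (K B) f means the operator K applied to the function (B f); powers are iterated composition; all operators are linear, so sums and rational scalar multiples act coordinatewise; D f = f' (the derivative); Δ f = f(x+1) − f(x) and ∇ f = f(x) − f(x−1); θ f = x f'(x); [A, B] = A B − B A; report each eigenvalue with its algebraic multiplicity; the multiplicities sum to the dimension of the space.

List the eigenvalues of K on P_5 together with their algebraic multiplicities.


image of 1: 0
image of x: 0
image of x^2: -2
image of x^3: -6x + 6
image of x^4: -12x^2 + 24x - 12
image of x^5: -20x^3 + 60x^2 - 60x + 20
the matrix is upper triangular; its diagonal is (0, 0, 0, 0, 0, 0)
for a triangular matrix the eigenvalues are the diagonal entries, with algebraic multiplicity their repetition count

λ = 0 (multiplicity 6)


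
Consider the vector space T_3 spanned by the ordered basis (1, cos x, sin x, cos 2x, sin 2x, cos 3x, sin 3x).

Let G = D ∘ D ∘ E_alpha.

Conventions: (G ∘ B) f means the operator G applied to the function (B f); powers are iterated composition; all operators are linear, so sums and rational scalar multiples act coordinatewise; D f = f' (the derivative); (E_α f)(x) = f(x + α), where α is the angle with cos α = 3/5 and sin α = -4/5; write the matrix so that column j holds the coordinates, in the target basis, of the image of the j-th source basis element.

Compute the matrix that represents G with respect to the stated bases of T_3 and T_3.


the matrix is [[0, 0, 0, 0, 0, 0, 0]; [0, -3/5, 4/5, 0, 0, 0, 0]; [0, -4/5, -3/5, 0, 0, 0, 0]; [0, 0, 0, 28/25, 96/25, 0, 0]; [0, 0, 0, -96/25, 28/25, 0, 0]; [0, 0, 0, 0, 0, 1053/125, 396/125]; [0, 0, 0, 0, 0, -396/125, 1053/125]] (rows listed top to bottom)

image of 1: 0
image of cos x: -(3/5)cos x - (4/5)sin x
image of sin x: (4/5)cos x - (3/5)sin x
image of cos 2x: (28/25)cos 2x - (96/25)sin 2x
image of sin 2x: (96/25)cos 2x + (28/25)sin 2x
image of cos 3x: (1053/125)cos 3x - (396/125)sin 3x
image of sin 3x: (396/125)cos 3x + (1053/125)sin 3x
each image's coordinates form column j of the matrix


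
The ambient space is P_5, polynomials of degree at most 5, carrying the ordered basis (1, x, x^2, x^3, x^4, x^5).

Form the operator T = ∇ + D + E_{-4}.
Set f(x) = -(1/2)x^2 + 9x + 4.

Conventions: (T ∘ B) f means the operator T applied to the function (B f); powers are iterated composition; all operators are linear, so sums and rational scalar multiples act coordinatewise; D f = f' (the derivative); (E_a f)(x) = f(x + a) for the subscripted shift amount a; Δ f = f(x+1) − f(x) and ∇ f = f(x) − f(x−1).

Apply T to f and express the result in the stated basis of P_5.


g(x) = -(1/2)x^2 + 11x - 43/2

∇ f = -x + 19/2
D f = -x + 9
E_{-4} f = -(1/2)x^2 + 13x - 40
(∇ + D + E_{-4}) f = -(1/2)x^2 + 11x - 43/2


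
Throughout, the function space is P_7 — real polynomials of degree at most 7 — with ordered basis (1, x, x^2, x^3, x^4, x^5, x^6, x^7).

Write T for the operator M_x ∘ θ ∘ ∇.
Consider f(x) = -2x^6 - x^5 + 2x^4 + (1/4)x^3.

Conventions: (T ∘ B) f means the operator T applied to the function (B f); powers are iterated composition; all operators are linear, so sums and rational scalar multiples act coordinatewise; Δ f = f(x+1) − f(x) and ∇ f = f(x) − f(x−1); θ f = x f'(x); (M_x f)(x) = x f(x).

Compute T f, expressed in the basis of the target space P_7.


∇ f = -12x^5 + 25x^4 - 22x^3 + (35/4)x^2 + (1/4)x - 3/4
θ ∇ f = -60x^5 + 100x^4 - 66x^3 + (35/2)x^2 + (1/4)x
M_x θ ∇ f = -60x^6 + 100x^5 - 66x^4 + (35/2)x^3 + (1/4)x^2

the image equals g(x) = -60x^6 + 100x^5 - 66x^4 + (35/2)x^3 + (1/4)x^2


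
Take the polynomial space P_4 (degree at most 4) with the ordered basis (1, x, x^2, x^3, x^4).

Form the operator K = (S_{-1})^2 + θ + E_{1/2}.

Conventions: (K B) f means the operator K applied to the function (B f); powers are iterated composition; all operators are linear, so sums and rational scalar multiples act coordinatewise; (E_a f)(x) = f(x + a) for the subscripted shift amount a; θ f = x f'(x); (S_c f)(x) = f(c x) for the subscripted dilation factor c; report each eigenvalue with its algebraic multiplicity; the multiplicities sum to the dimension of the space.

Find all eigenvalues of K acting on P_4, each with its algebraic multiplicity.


image of 1: 2
image of x: 3x + 1/2
image of x^2: 4x^2 + x + 1/4
image of x^3: 5x^3 + (3/2)x^2 + (3/4)x + 1/8
image of x^4: 6x^4 + 2x^3 + (3/2)x^2 + (1/2)x + 1/16
the matrix is upper triangular; its diagonal is (2, 3, 4, 5, 6)
for a triangular matrix the eigenvalues are the diagonal entries, with algebraic multiplicity their repetition count

λ = 2 (multiplicity 1), λ = 3 (multiplicity 1), λ = 4 (multiplicity 1), λ = 5 (multiplicity 1), λ = 6 (multiplicity 1)


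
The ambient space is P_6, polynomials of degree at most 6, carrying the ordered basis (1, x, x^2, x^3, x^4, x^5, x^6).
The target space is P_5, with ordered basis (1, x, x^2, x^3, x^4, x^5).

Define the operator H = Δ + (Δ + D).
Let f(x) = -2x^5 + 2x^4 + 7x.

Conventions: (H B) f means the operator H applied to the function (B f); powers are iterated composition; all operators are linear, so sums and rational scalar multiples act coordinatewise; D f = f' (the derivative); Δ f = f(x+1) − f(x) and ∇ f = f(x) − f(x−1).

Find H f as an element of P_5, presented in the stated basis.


the result is g(x) = -30x^4 - 16x^3 - 16x^2 - 4x + 21

Δ f = -10x^4 - 12x^3 - 8x^2 - 2x + 7
Δ f = -10x^4 - 12x^3 - 8x^2 - 2x + 7
D f = -10x^4 + 8x^3 + 7
(Δ + D) f = -20x^4 - 4x^3 - 8x^2 - 2x + 14
(Δ + (Δ + D)) f = -30x^4 - 16x^3 - 16x^2 - 4x + 21


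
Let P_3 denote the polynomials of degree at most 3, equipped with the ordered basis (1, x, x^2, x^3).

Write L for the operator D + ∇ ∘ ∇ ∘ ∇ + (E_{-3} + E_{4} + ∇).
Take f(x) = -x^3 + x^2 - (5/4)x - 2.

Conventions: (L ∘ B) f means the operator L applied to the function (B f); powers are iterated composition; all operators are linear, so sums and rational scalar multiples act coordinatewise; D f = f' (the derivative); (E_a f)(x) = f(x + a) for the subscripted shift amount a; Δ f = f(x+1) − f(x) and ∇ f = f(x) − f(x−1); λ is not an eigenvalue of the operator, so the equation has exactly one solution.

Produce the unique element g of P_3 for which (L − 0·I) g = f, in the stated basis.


write g with unknown coordinates in the stated basis and equate coefficients in (L − 0·I) g = f
solving from the highest basis element down gives g = -(1/2)x^3 + (11/4)x^2 + (73/8)x - 587/16
check: L g = -x^3 + x^2 - (5/4)x - 2
so L g − 0·g = -x^3 + x^2 - (5/4)x - 2 = f ✓

g(x) = -(1/2)x^3 + (11/4)x^2 + (73/8)x - 587/16


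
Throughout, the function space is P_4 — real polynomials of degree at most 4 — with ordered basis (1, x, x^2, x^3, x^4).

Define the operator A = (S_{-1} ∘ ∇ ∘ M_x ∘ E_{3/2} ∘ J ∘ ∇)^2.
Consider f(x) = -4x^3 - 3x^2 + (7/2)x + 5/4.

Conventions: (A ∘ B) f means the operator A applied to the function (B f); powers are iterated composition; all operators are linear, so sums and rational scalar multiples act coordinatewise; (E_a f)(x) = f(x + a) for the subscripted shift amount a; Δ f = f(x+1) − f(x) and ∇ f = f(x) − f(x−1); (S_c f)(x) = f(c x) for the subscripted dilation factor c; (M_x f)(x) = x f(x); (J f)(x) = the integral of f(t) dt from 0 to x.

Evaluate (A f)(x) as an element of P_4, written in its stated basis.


∇ f = -12x^2 + 6x + 5/2
J ∇ f = -4x^3 + 3x^2 + (5/2)x
E_{3/2} J ∇ f = -4x^3 - 15x^2 - (31/2)x - 3
M_x (E_{3/2} ∘ J ∘ ∇) f = -4x^4 - 15x^3 - (31/2)x^2 - 3x
∇ M_x (E_{3/2} ∘ J ∘ ∇) f = -16x^3 - 21x^2 - 2x + 3/2
S_{-1} ∇ M_x (E_{3/2} ∘ J ∘ ∇) f = 16x^3 - 21x^2 + 2x + 3/2
∇ (S_{-1} ∘ ∇ ∘ M_x ∘ E_{3/2} ∘ J ∘ ∇) f = 48x^2 - 90x + 39
J ∇ (S_{-1} ∘ ∇ ∘ M_x ∘ E_{3/2} ∘ J ∘ ∇) f = 16x^3 - 45x^2 + 39x
E_{3/2} J ∇ (S_{-1} ∘ ∇ ∘ M_x ∘ E_{3/2} ∘ J ∘ ∇) f = 16x^3 + 27x^2 + 12x + 45/4
M_x (E_{3/2} ∘ J ∘ ∇) (S_{-1} ∘ ∇ ∘ M_x ∘ E_{3/2} ∘ J ∘ ∇) f = 16x^4 + 27x^3 + 12x^2 + (45/4)x
∇ M_x (E_{3/2} ∘ J ∘ ∇) (S_{-1} ∘ ∇ ∘ M_x ∘ E_{3/2} ∘ J ∘ ∇) f = 64x^3 - 15x^2 + 7x + 41/4
S_{-1} ∇ M_x (E_{3/2} ∘ J ∘ ∇) (S_{-1} ∘ ∇ ∘ M_x ∘ E_{3/2} ∘ J ∘ ∇) f = -64x^3 - 15x^2 - 7x + 41/4

the result is g(x) = -64x^3 - 15x^2 - 7x + 41/4


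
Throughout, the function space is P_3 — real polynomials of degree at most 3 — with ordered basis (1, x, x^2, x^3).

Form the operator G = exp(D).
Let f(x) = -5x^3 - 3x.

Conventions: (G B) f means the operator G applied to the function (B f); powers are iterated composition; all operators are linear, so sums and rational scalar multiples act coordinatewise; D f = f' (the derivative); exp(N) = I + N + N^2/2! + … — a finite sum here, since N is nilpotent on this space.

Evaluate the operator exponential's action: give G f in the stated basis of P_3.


the result is g(x) = -5x^3 - 15x^2 - 18x - 8

order-1 term: -15x^2 - 3
order-2 term: -15x
order-3 term: -5
the series for exp(D) f terminates at order 3
exp(D) f = -5x^3 - 15x^2 - 18x - 8


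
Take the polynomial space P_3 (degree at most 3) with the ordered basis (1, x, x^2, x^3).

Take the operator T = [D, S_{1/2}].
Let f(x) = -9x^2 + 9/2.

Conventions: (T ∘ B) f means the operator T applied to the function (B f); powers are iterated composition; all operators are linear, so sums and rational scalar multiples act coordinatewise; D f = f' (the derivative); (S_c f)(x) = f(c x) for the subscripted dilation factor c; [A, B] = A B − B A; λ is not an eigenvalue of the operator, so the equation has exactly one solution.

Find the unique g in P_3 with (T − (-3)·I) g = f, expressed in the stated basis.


write g with unknown coordinates in the stated basis and equate coefficients in (T − (-3)·I) g = f
solving from the highest basis element down gives g = -3x^2 - (1/2)x + 17/12
check: T g = (3/2)x + 1/4
so T g − (-3)·g = -9x^2 + 9/2 = f ✓

the result is g(x) = -3x^2 - (1/2)x + 17/12
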